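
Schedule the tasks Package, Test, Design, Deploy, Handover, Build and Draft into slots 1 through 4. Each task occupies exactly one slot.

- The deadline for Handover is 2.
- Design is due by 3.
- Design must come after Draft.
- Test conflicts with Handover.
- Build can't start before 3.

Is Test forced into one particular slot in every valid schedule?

No

Test can be 1 (e.g. Test in 1, Package in 1, Deploy in 1, Draft in 1, Build in 3, Design in 2, Handover in 2) or 2 (e.g. Handover -> 1; Deploy -> 1; Package -> 1; Test -> 2; Build -> 3; Design -> 2; Draft -> 1).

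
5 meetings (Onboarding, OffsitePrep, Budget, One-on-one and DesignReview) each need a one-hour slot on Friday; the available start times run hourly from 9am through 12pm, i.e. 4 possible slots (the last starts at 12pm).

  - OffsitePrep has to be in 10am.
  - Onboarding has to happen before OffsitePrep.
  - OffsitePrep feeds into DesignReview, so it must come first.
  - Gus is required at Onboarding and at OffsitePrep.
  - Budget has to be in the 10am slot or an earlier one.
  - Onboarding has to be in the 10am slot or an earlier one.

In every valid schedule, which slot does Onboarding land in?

9am

Onboarding's window is 9am–10am.
OffsitePrep is fixed at 10am, and Onboarding can't share a slot with OffsitePrep.
So Onboarding must be 9am.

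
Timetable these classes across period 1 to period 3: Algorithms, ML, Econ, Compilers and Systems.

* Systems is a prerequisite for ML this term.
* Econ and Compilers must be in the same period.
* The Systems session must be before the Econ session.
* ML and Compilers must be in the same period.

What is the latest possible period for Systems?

Downstream work caps Systems at period 2.
Systems at period 2 is achievable: Econ -> period 3, Systems -> period 2, ML -> period 3, Algorithms -> period 1, Compilers -> period 3.

period 2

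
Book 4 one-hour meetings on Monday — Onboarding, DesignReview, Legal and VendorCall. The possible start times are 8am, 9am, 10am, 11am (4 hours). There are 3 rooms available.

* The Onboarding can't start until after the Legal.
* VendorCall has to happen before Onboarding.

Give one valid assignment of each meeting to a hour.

Legal=8am; Onboarding=9am; DesignReview=8am; VendorCall=8am

Checking: Legal(8am) before Onboarding(9am); VendorCall(8am) before Onboarding(9am); max 3 per hour (cap 3).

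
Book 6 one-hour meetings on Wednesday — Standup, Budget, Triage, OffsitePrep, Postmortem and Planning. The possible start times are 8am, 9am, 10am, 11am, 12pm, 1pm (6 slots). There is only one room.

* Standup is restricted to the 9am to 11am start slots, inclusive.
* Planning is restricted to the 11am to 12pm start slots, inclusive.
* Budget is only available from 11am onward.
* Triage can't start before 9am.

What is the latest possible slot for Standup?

11am

Standup is available from 9am; Standup's own window allows nothing later than 11am.
Standup at 11am is achievable: OffsitePrep -> 8am, Standup -> 11am, Postmortem -> 10am, Budget -> 1pm, Planning -> 12pm, Triage -> 9am.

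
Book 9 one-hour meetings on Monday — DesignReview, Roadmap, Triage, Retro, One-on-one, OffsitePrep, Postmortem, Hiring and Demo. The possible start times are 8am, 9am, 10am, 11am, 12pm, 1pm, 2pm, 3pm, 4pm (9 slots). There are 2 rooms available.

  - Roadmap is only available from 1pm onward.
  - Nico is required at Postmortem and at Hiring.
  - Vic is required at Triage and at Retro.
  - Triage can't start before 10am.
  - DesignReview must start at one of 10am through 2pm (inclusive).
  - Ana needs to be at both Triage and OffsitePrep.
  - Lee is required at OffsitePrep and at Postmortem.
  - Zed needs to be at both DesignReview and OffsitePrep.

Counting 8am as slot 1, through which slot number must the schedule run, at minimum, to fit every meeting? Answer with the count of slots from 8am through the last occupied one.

6 slots

With at most 2 per slot and 9 meetings, at least 5 slots are needed.
Roadmap can't be placed before 1pm — that is slot 6 counting from 8am — so the schedule must run through at least 6 slots.
6 works (last occupied slot: 1pm): for example Hiring=9am; OffsitePrep=9am; Demo=11am; One-on-one=8am; Retro=8am; DesignReview=10am; Roadmap=1pm; Triage=10am; Postmortem=11am.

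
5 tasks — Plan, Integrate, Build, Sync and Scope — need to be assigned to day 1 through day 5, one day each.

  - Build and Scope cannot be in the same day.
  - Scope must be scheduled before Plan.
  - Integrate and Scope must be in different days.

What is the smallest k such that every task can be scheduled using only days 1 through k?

The precedence chain requires at least 2 distinct days.
2 works (last occupied day: day 2): for example Integrate=day 2, Scope=day 1, Plan=day 2, Sync=day 1, Build=day 2.

2 days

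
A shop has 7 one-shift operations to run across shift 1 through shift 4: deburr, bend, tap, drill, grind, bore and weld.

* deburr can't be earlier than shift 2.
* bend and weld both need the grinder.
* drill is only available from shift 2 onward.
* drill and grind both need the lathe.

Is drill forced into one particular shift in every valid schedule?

drill can be shift 2 (e.g. grind=shift 1; bend=shift 1; weld=shift 2; bore=shift 1; tap=shift 1; deburr=shift 2; drill=shift 2) or shift 3 (e.g. grind in shift 1, drill in shift 3, bend in shift 1, weld in shift 2, deburr in shift 2, tap in shift 1, bore in shift 1).

No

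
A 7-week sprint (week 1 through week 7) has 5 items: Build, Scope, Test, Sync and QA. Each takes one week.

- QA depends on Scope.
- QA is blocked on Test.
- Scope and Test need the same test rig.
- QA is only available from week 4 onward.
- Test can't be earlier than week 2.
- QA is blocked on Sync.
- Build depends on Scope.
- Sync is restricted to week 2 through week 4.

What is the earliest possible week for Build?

week 2

Precedence pushes Build to at least week 2.
Build at week 2 is achievable: Sync=week 2; QA=week 4; Test=week 2; Scope=week 1; Build=week 2.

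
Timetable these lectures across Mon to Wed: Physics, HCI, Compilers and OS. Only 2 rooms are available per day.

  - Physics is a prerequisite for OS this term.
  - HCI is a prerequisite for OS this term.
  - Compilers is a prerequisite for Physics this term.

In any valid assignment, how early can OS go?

Wed

Precedence pushes OS to at least Wed.
OS at Wed is achievable: OS -> Wed; Compilers -> Mon; HCI -> Mon; Physics -> Tue.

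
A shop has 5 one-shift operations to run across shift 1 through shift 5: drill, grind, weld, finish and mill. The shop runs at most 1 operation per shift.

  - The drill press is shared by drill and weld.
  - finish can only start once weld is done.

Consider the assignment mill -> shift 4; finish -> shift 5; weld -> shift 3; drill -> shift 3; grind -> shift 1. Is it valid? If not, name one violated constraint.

The drill press is shared by drill and weld — violated.
The shop runs at most 1 operation per shift — violated.
finish can only start once weld is done — holds.

Invalid. The drill press is shared by drill and weld.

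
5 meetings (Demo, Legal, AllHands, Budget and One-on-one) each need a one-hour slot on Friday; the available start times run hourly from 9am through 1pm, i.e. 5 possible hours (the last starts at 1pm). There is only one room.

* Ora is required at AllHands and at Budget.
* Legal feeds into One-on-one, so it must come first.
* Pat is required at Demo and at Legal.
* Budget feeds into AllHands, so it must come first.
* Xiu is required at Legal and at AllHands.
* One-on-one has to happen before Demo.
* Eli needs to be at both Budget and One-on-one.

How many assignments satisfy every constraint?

10

Splitting on Demo: it can be 11am (1), 12pm (3), 1pm (6). Listing each branch's schedules as (Legal, AllHands, Budget, One-on-one):
Demo=11am: (9am,1pm,12pm,10am) — 1.
Demo=12pm: (9am,1pm,10am,11am) (9am,1pm,11am,10am) (10am,1pm,9am,11am) — 3.
Demo=1pm: (9am,11am,10am,12pm) (9am,12pm,10am,11am) (9am,12pm,11am,10am) (10am,11am,9am,12pm) (10am,12pm,9am,11am) (11am,10am,9am,12pm) — 6.
Summing: 1 + 3 + 6 = 10.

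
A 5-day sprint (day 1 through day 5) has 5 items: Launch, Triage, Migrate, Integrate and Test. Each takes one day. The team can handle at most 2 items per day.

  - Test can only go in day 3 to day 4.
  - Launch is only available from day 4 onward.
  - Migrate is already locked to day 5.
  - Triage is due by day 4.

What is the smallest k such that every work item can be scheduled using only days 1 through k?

5 days

With at most 2 per day and 5 work items, at least 3 days are needed.
Migrate can't be placed before day 5, so the schedule must run through at least day 5.
5 works (last occupied day: day 5): for example Test in day 3; Triage in day 1; Migrate in day 5; Integrate in day 1; Launch in day 4.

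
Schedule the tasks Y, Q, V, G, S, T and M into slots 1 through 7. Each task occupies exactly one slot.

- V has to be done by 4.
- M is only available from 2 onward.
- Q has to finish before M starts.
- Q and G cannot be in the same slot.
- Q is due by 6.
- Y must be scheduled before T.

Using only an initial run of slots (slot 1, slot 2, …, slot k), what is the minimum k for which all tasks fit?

The precedence chain requires at least 2 distinct slots.
2 works (last occupied slot: 2): for example G -> 2; Y -> 1; S -> 1; T -> 2; M -> 2; V -> 1; Q -> 1.

2 slots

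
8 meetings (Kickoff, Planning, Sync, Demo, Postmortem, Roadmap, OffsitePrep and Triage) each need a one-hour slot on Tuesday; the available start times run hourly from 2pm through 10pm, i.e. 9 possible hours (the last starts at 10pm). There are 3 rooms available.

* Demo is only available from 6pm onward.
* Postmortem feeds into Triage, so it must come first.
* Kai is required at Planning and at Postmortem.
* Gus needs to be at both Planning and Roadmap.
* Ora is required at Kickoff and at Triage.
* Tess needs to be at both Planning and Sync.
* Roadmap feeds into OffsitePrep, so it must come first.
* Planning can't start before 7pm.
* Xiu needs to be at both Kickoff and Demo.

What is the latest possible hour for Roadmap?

9pm

Downstream work caps Roadmap at 9pm.
Roadmap at 9pm is achievable: OffsitePrep=10pm; Kickoff=2pm; Postmortem=2pm; Planning=7pm; Sync=2pm; Roadmap=9pm; Demo=6pm; Triage=3pm.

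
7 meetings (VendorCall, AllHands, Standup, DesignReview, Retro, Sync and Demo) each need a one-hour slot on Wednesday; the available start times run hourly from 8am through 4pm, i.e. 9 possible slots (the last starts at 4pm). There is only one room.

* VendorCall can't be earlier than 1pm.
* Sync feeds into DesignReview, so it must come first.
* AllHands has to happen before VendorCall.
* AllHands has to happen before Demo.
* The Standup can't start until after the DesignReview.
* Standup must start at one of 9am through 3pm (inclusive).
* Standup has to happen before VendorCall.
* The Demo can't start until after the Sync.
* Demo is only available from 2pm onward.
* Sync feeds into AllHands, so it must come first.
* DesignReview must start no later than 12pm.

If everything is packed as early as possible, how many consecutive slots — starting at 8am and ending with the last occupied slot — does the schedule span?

7

The precedence chain requires at least 4 distinct slots.
With at most 1 per slot and 7 meetings, at least 7 slots are needed.
Demo can't be placed before 2pm — that is slot 7 counting from 8am — so the schedule must run through at least 7 slots.
7 works (last occupied slot: 2pm): for example DesignReview=9am; Standup=10am; VendorCall=1pm; AllHands=11am; Sync=8am; Demo=2pm; Retro=12pm.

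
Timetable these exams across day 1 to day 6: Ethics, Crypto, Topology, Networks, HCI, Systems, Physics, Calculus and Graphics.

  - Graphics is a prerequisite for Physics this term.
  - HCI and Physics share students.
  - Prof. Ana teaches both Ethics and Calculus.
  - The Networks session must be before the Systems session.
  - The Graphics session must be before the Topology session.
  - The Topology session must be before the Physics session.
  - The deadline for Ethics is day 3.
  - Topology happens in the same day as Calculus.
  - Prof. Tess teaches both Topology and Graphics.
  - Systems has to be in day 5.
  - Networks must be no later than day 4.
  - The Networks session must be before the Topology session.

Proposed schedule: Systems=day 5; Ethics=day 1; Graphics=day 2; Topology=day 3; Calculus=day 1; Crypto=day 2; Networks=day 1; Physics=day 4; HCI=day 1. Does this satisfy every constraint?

Prof. Ana teaches both Ethics and Calculus — violated.
The deadline for Ethics is day 3 — holds.
Networks must be no later than day 4 — holds.
HCI and Physics share students — holds.
The Networks session must be before the Topology session — holds.
The Topology session must be before the Physics session — holds.
Topology happens in the same day as Calculus — violated.
The Networks session must be before the Systems session — holds.
The Graphics session must be before the Topology session — holds.
Systems has to be in day 5 — holds.
Graphics is a prerequisite for Physics this term — holds.
Prof. Tess teaches both Topology and Graphics — holds.

No — it violates: Prof. Ana teaches both Ethics and Calculus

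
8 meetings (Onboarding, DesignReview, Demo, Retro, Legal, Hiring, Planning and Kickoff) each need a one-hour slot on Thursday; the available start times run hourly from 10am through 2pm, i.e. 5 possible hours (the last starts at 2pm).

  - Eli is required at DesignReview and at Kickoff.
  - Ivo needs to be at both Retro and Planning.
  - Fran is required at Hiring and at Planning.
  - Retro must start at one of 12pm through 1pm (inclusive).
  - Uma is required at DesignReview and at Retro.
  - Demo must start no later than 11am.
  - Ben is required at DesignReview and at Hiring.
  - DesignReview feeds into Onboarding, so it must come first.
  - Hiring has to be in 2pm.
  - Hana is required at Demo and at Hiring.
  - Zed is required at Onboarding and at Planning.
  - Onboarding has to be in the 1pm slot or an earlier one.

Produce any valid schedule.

Demo -> 10am; DesignReview -> 10am; Retro -> 12pm; Onboarding -> 11am; Hiring -> 2pm; Legal -> 10am; Planning -> 10am; Kickoff -> 11am

Checking: DesignReview(10am) before Onboarding(11am); Hiring(2pm) != Planning(10am); Retro(12pm) != Planning(10am); Demo(10am) != Hiring(2pm); DesignReview(10am) != Hiring(2pm); Onboarding(11am) != Planning(10am); DesignReview(10am) != Kickoff(11am); DesignReview(10am) != Retro(12pm); Onboarding=11am in [10am,1pm]; Demo=10am in [10am,11am]; Hiring=2pm in [2pm,2pm]; Retro=12pm in [12pm,1pm].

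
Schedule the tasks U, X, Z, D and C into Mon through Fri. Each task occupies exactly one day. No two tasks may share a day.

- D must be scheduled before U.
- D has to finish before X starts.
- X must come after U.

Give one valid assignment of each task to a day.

Z -> Thu, U -> Tue, C -> Fri, X -> Wed, D -> Mon

Checking: D(Mon) before U(Tue); D(Mon) before X(Wed); U(Tue) before X(Wed); max 1 per day (cap 1).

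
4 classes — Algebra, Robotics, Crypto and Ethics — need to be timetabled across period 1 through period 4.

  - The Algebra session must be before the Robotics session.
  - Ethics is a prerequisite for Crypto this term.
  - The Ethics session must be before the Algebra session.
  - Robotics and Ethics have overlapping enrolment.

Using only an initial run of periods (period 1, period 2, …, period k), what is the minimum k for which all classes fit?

The precedence chain requires at least 3 distinct periods.
3 works (last occupied period: period 3): for example Robotics -> period 3; Algebra -> period 2; Ethics -> period 1; Crypto -> period 2.

3 periods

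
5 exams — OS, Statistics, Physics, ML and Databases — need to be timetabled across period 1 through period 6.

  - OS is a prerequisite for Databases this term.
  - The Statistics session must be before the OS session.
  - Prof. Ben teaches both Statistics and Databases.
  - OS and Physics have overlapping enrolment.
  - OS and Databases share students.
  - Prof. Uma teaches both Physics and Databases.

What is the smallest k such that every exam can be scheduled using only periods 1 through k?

3

The precedence chain requires at least 3 distinct periods.
3 works (last occupied period: period 3): for example OS=period 2, Physics=period 1, Statistics=period 1, ML=period 1, Databases=period 3.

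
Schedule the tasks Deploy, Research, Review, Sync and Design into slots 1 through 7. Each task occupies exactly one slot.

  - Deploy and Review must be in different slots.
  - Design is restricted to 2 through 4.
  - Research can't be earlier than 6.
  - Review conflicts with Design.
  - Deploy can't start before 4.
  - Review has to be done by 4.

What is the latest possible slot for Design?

Design is available from 2; Design's own window allows nothing later than 4.
Design at 4 is achievable: Review=1; Sync=1; Research=6; Design=4; Deploy=4.

4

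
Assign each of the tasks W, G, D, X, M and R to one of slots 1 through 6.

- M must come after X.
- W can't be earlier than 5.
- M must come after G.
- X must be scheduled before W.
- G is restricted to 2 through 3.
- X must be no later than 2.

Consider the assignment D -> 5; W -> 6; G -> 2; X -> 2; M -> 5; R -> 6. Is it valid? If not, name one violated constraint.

M must come after G — holds.
M must come after X — holds.
X must be no later than 2 — holds.
W can't be earlier than 5 — holds.
X must be scheduled before W — holds.
G is restricted to 2 through 3 — holds.

Valid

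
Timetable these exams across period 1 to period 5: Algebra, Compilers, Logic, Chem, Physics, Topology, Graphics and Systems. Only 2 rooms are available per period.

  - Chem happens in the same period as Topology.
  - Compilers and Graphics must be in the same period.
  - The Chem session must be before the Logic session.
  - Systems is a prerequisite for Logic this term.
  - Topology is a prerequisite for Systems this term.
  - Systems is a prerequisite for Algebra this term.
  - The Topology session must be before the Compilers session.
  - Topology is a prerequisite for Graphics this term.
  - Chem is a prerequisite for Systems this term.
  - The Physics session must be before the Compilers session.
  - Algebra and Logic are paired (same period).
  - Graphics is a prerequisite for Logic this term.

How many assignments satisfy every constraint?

Splitting on Algebra: it can be period 4 (1), period 5 (9). Listing each branch's schedules as (Compilers, Logic, Chem, Physics, Topology, Graphics, Systems) by period number:
Algebra=period 4: (3,4,1,2,1,3,2) — 1.
Algebra=period 5: (3,5,1,2,1,3,2) (3,5,1,2,1,3,4) (3,5,2,1,2,3,4) (4,5,1,2,1,4,2) (4,5,1,2,1,4,3) (4,5,1,3,1,4,2) (4,5,1,3,1,4,3) (4,5,2,1,2,4,3) (4,5,2,3,2,4,3) — 9.
Summing: 1 + 9 = 10.

10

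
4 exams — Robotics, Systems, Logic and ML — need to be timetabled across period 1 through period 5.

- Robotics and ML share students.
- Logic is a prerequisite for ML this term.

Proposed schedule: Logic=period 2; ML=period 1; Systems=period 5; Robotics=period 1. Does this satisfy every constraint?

Robotics and ML share students — violated.
Logic is a prerequisite for ML this term — violated.

Invalid. Robotics and ML share students.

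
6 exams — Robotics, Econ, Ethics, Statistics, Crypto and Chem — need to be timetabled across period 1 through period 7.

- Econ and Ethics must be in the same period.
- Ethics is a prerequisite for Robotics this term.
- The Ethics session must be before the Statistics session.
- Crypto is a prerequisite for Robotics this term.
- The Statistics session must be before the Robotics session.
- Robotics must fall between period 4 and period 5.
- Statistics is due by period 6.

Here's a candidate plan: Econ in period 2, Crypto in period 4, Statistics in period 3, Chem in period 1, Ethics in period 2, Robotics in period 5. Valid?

Yes

Robotics must fall between period 4 and period 5 — holds.
The Ethics session must be before the Statistics session — holds.
The Statistics session must be before the Robotics session — holds.
Ethics is a prerequisite for Robotics this term — holds.
Econ and Ethics must be in the same period — holds.
Crypto is a prerequisite for Robotics this term — holds.
Statistics is due by period 6 — holds.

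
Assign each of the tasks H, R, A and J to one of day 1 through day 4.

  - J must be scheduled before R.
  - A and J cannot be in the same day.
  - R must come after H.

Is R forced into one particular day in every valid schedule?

R can be day 2 (e.g. H in day 1, A in day 2, J in day 1, R in day 2) or day 3 (e.g. H=day 1; A=day 2; R=day 3; J=day 1).

No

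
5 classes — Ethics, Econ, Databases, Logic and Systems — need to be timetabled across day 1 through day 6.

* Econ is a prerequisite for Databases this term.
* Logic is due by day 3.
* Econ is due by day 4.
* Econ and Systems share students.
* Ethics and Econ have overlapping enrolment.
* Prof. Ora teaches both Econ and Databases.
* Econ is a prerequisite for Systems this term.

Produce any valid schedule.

Econ in day 1; Ethics in day 2; Databases in day 2; Logic in day 1; Systems in day 2

Checking: Econ(day 1) before Systems(day 2); Econ(day 1) before Databases(day 2); Econ(day 1) != Systems(day 2); Econ(day 1) != Databases(day 2); Ethics(day 2) != Econ(day 1); Econ=day 1 in [day 1,day 4]; Logic=day 1 in [day 1,day 3].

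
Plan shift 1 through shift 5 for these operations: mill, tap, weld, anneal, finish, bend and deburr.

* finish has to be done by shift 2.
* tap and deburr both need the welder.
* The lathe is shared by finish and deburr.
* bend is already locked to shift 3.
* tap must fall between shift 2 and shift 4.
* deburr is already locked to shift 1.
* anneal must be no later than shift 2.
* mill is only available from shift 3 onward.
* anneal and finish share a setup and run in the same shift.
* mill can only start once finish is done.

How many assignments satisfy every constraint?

45

Splitting on mill: it can be shift 3 (15), shift 4 (15), shift 5 (15). Listing each branch's schedules as (tap, weld, anneal, finish, bend, deburr) by shift number:
mill=shift 3: (2,1,2,2,3,1) (2,2,2,2,3,1) (2,3,2,2,3,1) (2,4,2,2,3,1) (2,5,2,2,3,1) (3,1,2,2,3,1) (3,2,2,2,3,1) (3,3,2,2,3,1) (3,4,2,2,3,1) (3,5,2,2,3,1) (4,1,2,2,3,1) (4,2,2,2,3,1) (4,3,2,2,3,1) (4,4,2,2,3,1) (4,5,2,2,3,1) — 15.
mill=shift 4: (2,1,2,2,3,1) (2,2,2,2,3,1) (2,3,2,2,3,1) (2,4,2,2,3,1) (2,5,2,2,3,1) (3,1,2,2,3,1) (3,2,2,2,3,1) (3,3,2,2,3,1) (3,4,2,2,3,1) (3,5,2,2,3,1) (4,1,2,2,3,1) (4,2,2,2,3,1) (4,3,2,2,3,1) (4,4,2,2,3,1) (4,5,2,2,3,1) — 15.
mill=shift 5: (2,1,2,2,3,1) (2,2,2,2,3,1) (2,3,2,2,3,1) (2,4,2,2,3,1) (2,5,2,2,3,1) (3,1,2,2,3,1) (3,2,2,2,3,1) (3,3,2,2,3,1) (3,4,2,2,3,1) (3,5,2,2,3,1) (4,1,2,2,3,1) (4,2,2,2,3,1) (4,3,2,2,3,1) (4,4,2,2,3,1) (4,5,2,2,3,1) — 15.
Summing: 15 + 15 + 15 = 45.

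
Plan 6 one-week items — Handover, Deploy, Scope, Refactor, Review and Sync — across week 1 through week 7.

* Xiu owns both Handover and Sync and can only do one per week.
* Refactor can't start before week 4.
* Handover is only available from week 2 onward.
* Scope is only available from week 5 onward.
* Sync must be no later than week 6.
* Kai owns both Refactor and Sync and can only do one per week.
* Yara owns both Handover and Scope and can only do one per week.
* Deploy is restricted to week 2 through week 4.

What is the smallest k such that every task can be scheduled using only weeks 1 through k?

Scope can't be placed before week 5, so the schedule must run through at least week 5.
5 works (last occupied week: week 5): for example Sync in week 1, Review in week 1, Handover in week 2, Deploy in week 2, Scope in week 5, Refactor in week 4.

5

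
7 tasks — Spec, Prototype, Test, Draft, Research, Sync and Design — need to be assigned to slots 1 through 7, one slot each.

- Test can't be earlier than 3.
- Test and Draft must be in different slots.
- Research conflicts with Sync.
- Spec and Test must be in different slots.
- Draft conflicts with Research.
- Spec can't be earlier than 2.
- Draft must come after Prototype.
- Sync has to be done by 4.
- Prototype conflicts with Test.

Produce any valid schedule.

Test in 3, Draft in 2, Sync in 1, Design in 1, Prototype in 1, Spec in 2, Research in 3

Checking: Prototype(1) before Draft(2); Test(3) != Draft(2); Prototype(1) != Test(3); Spec(2) != Test(3); Research(3) != Sync(1); Draft(2) != Research(3); Spec=2 in [2,7]; Test=3 in [3,7]; Sync=1 in [1,4].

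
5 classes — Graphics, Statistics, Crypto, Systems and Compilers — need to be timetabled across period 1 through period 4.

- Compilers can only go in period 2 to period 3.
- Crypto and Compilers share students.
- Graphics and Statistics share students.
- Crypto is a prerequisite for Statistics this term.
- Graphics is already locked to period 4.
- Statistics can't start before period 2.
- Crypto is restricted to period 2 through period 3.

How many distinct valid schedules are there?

4

Enumerating: Crypto=period 2; Statistics=period 3; Systems=period 1; Graphics=period 4; Compilers=period 3 | Graphics -> period 4, Compilers -> period 3, Crypto -> period 2, Statistics -> period 3, Systems -> period 2 | Systems -> period 3; Graphics -> period 4; Compilers -> period 3; Crypto -> period 2; Statistics -> period 3 | Compilers=period 3, Systems=period 4, Graphics=period 4, Statistics=period 3, Crypto=period 2.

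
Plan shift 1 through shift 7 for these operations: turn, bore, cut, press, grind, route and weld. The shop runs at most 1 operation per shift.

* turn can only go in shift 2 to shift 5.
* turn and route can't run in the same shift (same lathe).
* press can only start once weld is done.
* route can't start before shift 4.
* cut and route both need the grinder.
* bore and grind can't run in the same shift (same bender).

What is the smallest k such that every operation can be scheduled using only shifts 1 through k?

The precedence chain requires at least 2 distinct shifts.
With at most 1 per shift and 7 operations, at least 7 shifts are needed.
route can't be placed before shift 4, so the schedule must run through at least shift 4.
7 works (last occupied shift: shift 7): for example bore -> shift 5; weld -> shift 1; turn -> shift 2; grind -> shift 7; press -> shift 3; cut -> shift 6; route -> shift 4.

7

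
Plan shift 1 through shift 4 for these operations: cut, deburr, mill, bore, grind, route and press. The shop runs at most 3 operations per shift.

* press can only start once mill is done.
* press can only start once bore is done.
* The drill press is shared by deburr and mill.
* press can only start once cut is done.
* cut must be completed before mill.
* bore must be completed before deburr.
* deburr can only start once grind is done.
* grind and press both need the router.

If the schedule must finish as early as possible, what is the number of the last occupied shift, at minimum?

shift 3

The precedence chain requires at least 3 distinct shifts.
With at most 3 per shift and 7 operations, at least 3 shifts are needed.
3 works (last occupied shift: shift 3): for example press -> shift 3, mill -> shift 2, grind -> shift 1, route -> shift 2, cut -> shift 1, bore -> shift 1, deburr -> shift 3.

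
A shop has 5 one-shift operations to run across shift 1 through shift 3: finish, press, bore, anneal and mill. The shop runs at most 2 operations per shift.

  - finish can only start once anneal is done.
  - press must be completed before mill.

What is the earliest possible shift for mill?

Precedence pushes mill to at least shift 2.
mill at shift 2 is achievable: press in shift 1, bore in shift 3, anneal in shift 1, mill in shift 2, finish in shift 2.

shift 2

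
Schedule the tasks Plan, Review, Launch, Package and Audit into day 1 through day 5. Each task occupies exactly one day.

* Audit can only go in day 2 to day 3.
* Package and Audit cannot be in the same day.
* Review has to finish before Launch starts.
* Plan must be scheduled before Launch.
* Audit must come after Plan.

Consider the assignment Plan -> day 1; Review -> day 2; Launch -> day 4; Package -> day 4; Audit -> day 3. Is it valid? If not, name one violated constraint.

Package and Audit cannot be in the same day — holds.
Audit must come after Plan — holds.
Audit can only go in day 2 to day 3 — holds.
Review has to finish before Launch starts — holds.
Plan must be scheduled before Launch — holds.

Valid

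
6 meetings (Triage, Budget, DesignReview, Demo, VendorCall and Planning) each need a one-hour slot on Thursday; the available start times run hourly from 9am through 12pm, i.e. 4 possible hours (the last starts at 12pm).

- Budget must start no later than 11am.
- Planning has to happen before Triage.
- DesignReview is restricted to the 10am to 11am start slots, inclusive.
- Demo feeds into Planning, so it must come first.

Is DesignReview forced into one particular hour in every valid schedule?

DesignReview can be 10am (e.g. VendorCall -> 9am; Demo -> 9am; Planning -> 10am; Budget -> 9am; DesignReview -> 10am; Triage -> 11am) or 11am (e.g. Demo -> 9am, Budget -> 9am, DesignReview -> 11am, VendorCall -> 9am, Triage -> 11am, Planning -> 10am).

No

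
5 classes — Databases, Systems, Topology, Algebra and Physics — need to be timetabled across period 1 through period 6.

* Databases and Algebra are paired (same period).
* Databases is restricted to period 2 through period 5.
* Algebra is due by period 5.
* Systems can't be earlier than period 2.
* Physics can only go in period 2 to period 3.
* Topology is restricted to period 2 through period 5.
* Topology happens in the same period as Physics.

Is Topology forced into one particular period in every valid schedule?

Topology can be period 2 (e.g. Algebra in period 2; Topology in period 2; Systems in period 2; Databases in period 2; Physics in period 2) or period 3 (e.g. Algebra -> period 2; Topology -> period 3; Physics -> period 3; Databases -> period 2; Systems -> period 2).

No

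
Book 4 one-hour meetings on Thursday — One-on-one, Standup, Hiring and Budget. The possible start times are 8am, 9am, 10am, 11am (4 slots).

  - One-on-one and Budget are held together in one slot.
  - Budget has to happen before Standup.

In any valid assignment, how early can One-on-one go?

8am

One-on-one must be in the same slot as Budget, which can't be after 10am, so One-on-one is at most 10am.
One-on-one at 8am is achievable: Hiring in 8am, One-on-one in 8am, Standup in 9am, Budget in 8am.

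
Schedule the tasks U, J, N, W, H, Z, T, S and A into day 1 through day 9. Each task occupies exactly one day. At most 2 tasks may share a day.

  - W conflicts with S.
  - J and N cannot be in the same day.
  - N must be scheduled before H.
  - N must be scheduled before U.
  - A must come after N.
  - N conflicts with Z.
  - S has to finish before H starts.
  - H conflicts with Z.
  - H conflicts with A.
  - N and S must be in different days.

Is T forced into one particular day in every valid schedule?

No

T can be day 1 (e.g. N -> day 1, S -> day 2, T -> day 1, H -> day 3, A -> day 4, J -> day 3, U -> day 2, Z -> day 5, W -> day 4) or day 2 (e.g. U -> day 3; N -> day 1; Z -> day 5; W -> day 1; S -> day 2; J -> day 4; H -> day 3; A -> day 4; T -> day 2).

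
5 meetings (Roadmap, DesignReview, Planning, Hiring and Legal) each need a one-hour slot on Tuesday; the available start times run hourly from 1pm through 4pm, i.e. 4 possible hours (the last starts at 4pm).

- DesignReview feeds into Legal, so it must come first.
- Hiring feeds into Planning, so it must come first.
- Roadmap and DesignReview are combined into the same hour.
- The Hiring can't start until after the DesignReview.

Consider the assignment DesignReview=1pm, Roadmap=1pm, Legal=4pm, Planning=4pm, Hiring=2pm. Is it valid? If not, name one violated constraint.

Yes

Roadmap and DesignReview are combined into the same hour — holds.
DesignReview feeds into Legal, so it must come first — holds.
Hiring feeds into Planning, so it must come first — holds.
The Hiring can't start until after the DesignReview — holds.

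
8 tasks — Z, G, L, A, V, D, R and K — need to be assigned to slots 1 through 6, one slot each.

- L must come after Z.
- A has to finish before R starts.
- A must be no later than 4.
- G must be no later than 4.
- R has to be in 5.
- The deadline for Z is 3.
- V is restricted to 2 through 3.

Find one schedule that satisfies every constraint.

L=2; V=2; R=5; K=1; G=1; A=1; D=1; Z=1

Checking: A(1) before R(5); Z(1) before L(2); V=2 in [2,3]; G=1 in [1,4]; A=1 in [1,4]; Z=1 in [1,3]; R=5 in [5,5].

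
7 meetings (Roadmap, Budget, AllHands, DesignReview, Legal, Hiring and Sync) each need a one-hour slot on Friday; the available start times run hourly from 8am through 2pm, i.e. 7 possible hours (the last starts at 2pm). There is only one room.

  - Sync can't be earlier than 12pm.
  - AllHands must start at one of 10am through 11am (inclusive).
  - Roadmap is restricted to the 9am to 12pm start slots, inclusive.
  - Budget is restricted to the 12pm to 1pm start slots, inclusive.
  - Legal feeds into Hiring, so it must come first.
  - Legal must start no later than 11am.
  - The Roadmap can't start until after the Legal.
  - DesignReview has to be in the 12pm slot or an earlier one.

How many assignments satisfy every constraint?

34

Splitting on Roadmap: it can be 9am (10), 10am (9), 11am (9), 12pm (6). Listing each branch's schedules as (Budget, AllHands, DesignReview, Legal, Hiring, Sync):
Roadmap=9am: (12pm,10am,11am,8am,1pm,2pm) (12pm,10am,11am,8am,2pm,1pm) (12pm,11am,10am,8am,1pm,2pm) (12pm,11am,10am,8am,2pm,1pm) (1pm,10am,11am,8am,12pm,2pm) (1pm,10am,11am,8am,2pm,12pm) (1pm,10am,12pm,8am,11am,2pm) (1pm,11am,10am,8am,12pm,2pm) (1pm,11am,10am,8am,2pm,12pm) (1pm,11am,12pm,8am,10am,2pm) — 10.
Roadmap=10am: (12pm,11am,8am,9am,1pm,2pm) (12pm,11am,8am,9am,2pm,1pm) (12pm,11am,9am,8am,1pm,2pm) (12pm,11am,9am,8am,2pm,1pm) (1pm,11am,8am,9am,12pm,2pm) (1pm,11am,8am,9am,2pm,12pm) (1pm,11am,9am,8am,12pm,2pm) (1pm,11am,9am,8am,2pm,12pm) (1pm,11am,12pm,8am,9am,2pm) — 9.
Roadmap=11am: (12pm,10am,8am,9am,1pm,2pm) (12pm,10am,8am,9am,2pm,1pm) (12pm,10am,9am,8am,1pm,2pm) (12pm,10am,9am,8am,2pm,1pm) (1pm,10am,8am,9am,12pm,2pm) (1pm,10am,8am,9am,2pm,12pm) (1pm,10am,9am,8am,12pm,2pm) (1pm,10am,9am,8am,2pm,12pm) (1pm,10am,12pm,8am,9am,2pm) — 9.
Roadmap=12pm: (1pm,10am,8am,9am,11am,2pm) (1pm,10am,9am,8am,11am,2pm) (1pm,10am,11am,8am,9am,2pm) (1pm,11am,8am,9am,10am,2pm) (1pm,11am,9am,8am,10am,2pm) (1pm,11am,10am,8am,9am,2pm) — 6.
Summing: 10 + 9 + 9 + 6 = 34.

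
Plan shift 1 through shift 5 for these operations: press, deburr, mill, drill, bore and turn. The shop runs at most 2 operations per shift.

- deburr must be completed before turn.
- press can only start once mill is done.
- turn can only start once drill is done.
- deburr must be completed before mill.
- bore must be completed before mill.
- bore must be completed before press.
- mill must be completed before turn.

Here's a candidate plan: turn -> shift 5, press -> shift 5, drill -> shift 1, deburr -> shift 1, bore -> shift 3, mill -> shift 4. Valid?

Yes

bore must be completed before press — holds.
The shop runs at most 2 operations per shift — holds.
deburr must be completed before turn — holds.
mill must be completed before turn — holds.
bore must be completed before mill — holds.
press can only start once mill is done — holds.
deburr must be completed before mill — holds.
turn can only start once drill is done — holds.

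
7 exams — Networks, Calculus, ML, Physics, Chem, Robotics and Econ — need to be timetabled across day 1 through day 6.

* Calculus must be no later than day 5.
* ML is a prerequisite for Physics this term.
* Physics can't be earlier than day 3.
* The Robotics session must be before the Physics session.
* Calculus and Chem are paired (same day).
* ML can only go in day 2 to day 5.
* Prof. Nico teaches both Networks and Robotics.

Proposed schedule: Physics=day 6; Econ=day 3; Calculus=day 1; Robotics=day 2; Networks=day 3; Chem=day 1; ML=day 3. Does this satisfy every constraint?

Physics can't be earlier than day 3 — holds.
ML can only go in day 2 to day 5 — holds.
Prof. Nico teaches both Networks and Robotics — holds.
Calculus and Chem are paired (same day) — holds.
The Robotics session must be before the Physics session — holds.
Calculus must be no later than day 5 — holds.
ML is a prerequisite for Physics this term — holds.

Yes, all constraints hold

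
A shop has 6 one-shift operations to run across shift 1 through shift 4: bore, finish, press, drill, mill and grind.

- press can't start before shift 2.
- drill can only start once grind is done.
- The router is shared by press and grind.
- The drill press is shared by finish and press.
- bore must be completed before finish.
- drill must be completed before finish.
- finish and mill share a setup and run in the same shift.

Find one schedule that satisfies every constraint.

bore=shift 1, mill=shift 3, drill=shift 2, grind=shift 1, finish=shift 3, press=shift 2

Checking: drill(shift 2) before finish(shift 3); grind(shift 1) before drill(shift 2); bore(shift 1) before finish(shift 3); finish(shift 3) != press(shift 2); press(shift 2) != grind(shift 1); finish = mill = shift 3; press=shift 2 in [shift 2,shift 4].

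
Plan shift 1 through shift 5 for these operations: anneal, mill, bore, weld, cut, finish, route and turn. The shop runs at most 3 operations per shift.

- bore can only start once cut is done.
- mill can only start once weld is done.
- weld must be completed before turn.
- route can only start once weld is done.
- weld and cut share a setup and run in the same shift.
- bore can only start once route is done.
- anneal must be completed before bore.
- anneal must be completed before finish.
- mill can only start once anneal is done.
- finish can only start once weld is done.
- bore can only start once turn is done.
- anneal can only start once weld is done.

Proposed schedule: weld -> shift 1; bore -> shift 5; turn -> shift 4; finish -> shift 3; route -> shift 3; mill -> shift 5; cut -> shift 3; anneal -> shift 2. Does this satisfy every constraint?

No. weld and cut share a setup and run in the same shift is not satisfied.

anneal can only start once weld is done — holds.
mill can only start once weld is done — holds.
bore can only start once route is done — holds.
bore can only start once cut is done — holds.
anneal must be completed before finish — holds.
mill can only start once anneal is done — holds.
weld must be completed before turn — holds.
finish can only start once weld is done — holds.
bore can only start once turn is done — holds.
route can only start once weld is done — holds.
The shop runs at most 3 operations per shift — holds.
anneal must be completed before bore — holds.
weld and cut share a setup and run in the same shift — violated.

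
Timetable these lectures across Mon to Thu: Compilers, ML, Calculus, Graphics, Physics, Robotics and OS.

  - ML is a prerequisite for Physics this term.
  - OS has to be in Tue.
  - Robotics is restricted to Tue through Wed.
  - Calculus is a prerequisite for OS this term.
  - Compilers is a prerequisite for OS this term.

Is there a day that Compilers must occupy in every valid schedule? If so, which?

Mon

Downstream work caps Compilers at Mon.
So Compilers is pinned to Mon.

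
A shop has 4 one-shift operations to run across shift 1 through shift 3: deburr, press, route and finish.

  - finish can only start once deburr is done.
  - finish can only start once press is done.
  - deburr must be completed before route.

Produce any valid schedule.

route -> shift 2, finish -> shift 2, deburr -> shift 1, press -> shift 1

Checking: deburr(shift 1) before route(shift 2); deburr(shift 1) before finish(shift 2); press(shift 1) before finish(shift 2).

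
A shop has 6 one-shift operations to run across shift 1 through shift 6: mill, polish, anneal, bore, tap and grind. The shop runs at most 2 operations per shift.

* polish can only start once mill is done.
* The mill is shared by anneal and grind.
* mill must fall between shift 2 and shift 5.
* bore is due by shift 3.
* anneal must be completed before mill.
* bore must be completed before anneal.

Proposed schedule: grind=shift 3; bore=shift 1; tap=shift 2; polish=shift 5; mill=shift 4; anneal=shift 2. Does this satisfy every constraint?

Valid

mill must fall between shift 2 and shift 5 — holds.
bore is due by shift 3 — holds.
bore must be completed before anneal — holds.
polish can only start once mill is done — holds.
anneal must be completed before mill — holds.
The mill is shared by anneal and grind — holds.
The shop runs at most 2 operations per shift — holds.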